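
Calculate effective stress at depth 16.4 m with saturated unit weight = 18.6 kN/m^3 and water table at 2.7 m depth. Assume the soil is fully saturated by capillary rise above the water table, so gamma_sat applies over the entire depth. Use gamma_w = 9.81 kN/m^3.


Total stress = gamma_sat * depth
sigma = 18.6 * 16.4 = 305.04 kPa
Pore water pressure u = gamma_w * (depth - d_wt)
u = 9.81 * (16.4 - 2.7) = 134.397 kPa
Effective stress = sigma - u
sigma' = 305.04 - 134.397 = 170.64 kPa


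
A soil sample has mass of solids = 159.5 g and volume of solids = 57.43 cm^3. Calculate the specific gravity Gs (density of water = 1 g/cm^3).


Using Gs = m_s / (V_s * rho_w)
Since rho_w = 1 g/cm^3:
Gs = 159.5 / 57.43
Gs = 2.777


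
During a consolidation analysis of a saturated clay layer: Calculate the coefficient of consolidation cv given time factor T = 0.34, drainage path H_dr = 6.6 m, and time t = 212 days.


Using cv = T * H_dr^2 / t
H_dr^2 = 6.6^2 = 43.56
cv = 0.34 * 43.56 / 212
cv = 0.06986 m^2/day


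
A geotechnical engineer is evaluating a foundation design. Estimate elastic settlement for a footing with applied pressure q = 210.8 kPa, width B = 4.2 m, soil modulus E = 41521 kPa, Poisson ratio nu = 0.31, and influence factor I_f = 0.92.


Using Se = q * B * (1 - nu^2) * I_f / E
1 - nu^2 = 1 - 0.31^2 = 0.9039
Se = 210.8 * 4.2 * 0.9039 * 0.92 / 41521
Se = 0.017732 m
Convert to mm: Se = 0.017732 * 1000 = 17.732 mm


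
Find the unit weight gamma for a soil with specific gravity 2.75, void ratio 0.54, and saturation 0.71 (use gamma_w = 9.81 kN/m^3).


Using gamma = gamma_w * (Gs + S*e) / (1 + e)
Numerator: Gs + S*e = 2.75 + 0.71*0.54 = 3.1334
Denominator: 1 + e = 1 + 0.54 = 1.54
gamma = 9.81 * 3.1334 / 1.54
gamma = 19.96 kN/m^3


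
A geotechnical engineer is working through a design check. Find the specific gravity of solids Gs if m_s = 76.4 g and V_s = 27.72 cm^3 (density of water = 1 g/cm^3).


Using Gs = m_s / (V_s * rho_w)
Since rho_w = 1 g/cm^3:
Gs = 76.4 / 27.72
Gs = 2.756


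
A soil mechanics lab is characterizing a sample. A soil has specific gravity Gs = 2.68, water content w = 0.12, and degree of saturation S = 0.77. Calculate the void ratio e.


Using the relation e = Gs * w / S
e = 2.68 * 0.12 / 0.77
e = 0.4177


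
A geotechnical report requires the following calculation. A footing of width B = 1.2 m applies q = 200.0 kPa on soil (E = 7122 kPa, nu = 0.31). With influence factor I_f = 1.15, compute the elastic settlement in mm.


Result: 35.029 mm

Derivation:
Using Se = q * B * (1 - nu^2) * I_f / E
1 - nu^2 = 1 - 0.31^2 = 0.9039
Se = 200.0 * 1.2 * 0.9039 * 1.15 / 7122
Se = 0.035029 m
Convert to mm: Se = 0.035029 * 1000 = 35.029 mm


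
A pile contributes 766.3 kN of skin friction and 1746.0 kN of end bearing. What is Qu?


Using Qu = Qf + Qb
Qu = 766.3 + 1746.0
Qu = 2512.3 kN


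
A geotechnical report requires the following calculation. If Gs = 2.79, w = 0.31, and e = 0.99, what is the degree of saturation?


Using S = Gs * w / e
S = 2.79 * 0.31 / 0.99
S = 0.8736


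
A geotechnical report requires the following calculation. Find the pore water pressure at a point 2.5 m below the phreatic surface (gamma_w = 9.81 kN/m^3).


Result: 24.53 kPa

Derivation:
Using u = gamma_w * h_w
u = 9.81 * 2.5
u = 24.53 kPa


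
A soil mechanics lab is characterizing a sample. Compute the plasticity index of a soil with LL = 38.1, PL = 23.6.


Result: 14.5

Derivation:
Using PI = LL - PL
PI = 38.1 - 23.6
PI = 14.5


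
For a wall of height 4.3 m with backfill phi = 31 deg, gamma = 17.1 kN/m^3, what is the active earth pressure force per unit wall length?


Compute active earth pressure coefficient:
Ka = tan^2(45 - phi/2) = tan^2(29.5) = 0.320099
Compute active force:
Pa = 0.5 * Ka * gamma * H^2
Pa = 0.5 * 0.320099 * 17.1 * 4.3^2
Pa = 50.6 kN/m


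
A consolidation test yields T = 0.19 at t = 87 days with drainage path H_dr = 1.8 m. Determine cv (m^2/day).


Using cv = T * H_dr^2 / t
H_dr^2 = 1.8^2 = 3.24
cv = 0.19 * 3.24 / 87
cv = 0.00708 m^2/day


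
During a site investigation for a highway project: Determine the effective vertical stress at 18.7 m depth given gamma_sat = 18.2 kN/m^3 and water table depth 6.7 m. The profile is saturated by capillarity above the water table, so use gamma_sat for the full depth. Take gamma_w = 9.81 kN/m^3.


Total stress = gamma_sat * depth
sigma = 18.2 * 18.7 = 340.34 kPa
Pore water pressure u = gamma_w * (depth - d_wt)
u = 9.81 * (18.7 - 6.7) = 117.72 kPa
Effective stress = sigma - u
sigma' = 340.34 - 117.72 = 222.62 kPa


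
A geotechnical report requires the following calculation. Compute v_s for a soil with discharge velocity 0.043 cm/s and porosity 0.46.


Using v_s = v_d / n
v_s = 0.043 / 0.46
v_s = 0.09348 cm/s


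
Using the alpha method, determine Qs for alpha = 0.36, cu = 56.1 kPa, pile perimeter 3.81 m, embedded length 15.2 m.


Using Qs = alpha * cu * perimeter * L
Qs = 0.36 * 56.1 * 3.81 * 15.2
Qs = 1169.59 kN


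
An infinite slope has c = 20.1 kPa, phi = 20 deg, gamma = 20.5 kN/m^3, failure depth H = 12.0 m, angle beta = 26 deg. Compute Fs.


Result: 0.954

Derivation:
Using Fs = c / (gamma*H*sin(beta)*cos(beta)) + tan(phi)/tan(beta)
Cohesion contribution = 20.1 / (20.5*12.0*sin(26)*cos(26))
Cohesion contribution = 0.207376
Friction contribution = tan(20)/tan(26) = 0.74625
Fs = 0.207376 + 0.74625
Fs = 0.954


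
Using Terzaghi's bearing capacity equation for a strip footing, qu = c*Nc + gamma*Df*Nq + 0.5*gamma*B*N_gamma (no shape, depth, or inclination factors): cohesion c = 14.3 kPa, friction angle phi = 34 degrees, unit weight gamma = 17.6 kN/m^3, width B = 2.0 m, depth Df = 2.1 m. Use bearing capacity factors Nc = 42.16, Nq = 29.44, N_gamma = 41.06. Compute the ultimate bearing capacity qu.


Compute qu = c*Nc + gamma*Df*Nq + 0.5*gamma*B*N_gamma
Term 1: 14.3 * 42.16 = 602.888
Term 2: 17.6 * 2.1 * 29.44 = 1088.1024
Term 3: 0.5 * 17.6 * 2.0 * 41.06 = 722.656
qu = 602.888 + 1088.1024 + 722.656
qu = 2413.65 kPa


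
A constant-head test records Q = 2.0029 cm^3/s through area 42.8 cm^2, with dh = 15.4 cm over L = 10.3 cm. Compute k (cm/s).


Compute hydraulic gradient:
i = dh / L = 15.4 / 10.3 = 1.49515
Then apply Darcy's law:
k = Q / (A * i)
k = 2.0029 / (42.8 * 1.49515)
k = 2.0029 / 63.9922
k = 0.031299 cm/s


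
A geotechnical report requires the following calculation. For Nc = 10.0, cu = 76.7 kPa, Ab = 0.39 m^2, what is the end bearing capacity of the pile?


Using Qb = Nc * cu * Ab
Qb = 10.0 * 76.7 * 0.39
Qb = 299.13 kN


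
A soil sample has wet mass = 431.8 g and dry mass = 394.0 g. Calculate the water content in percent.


Using w = (m_wet - m_dry) / m_dry * 100
m_wet - m_dry = 431.8 - 394.0 = 37.8 g
w = 37.8 / 394.0 * 100
w = 9.59 %


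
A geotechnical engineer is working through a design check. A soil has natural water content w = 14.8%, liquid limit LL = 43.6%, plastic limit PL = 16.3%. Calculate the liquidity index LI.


First compute the plasticity index:
PI = LL - PL = 43.6 - 16.3 = 27.3
Then compute the liquidity index:
LI = (w - PL) / PI
LI = (14.8 - 16.3) / 27.3
LI = -0.055


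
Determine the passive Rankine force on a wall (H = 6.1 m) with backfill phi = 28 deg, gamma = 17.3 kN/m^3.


Compute passive earth pressure coefficient:
Kp = tan^2(45 + phi/2) = tan^2(59.0) = 2.769826
Compute passive force:
Pp = 0.5 * Kp * gamma * H^2
Pp = 0.5 * 2.769826 * 17.3 * 6.1^2
Pp = 891.51 kN/m


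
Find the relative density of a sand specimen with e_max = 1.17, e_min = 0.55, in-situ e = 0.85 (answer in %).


Result: 51.61 %

Derivation:
Using Dr = (e_max - e) / (e_max - e_min) * 100
e_max - e = 1.17 - 0.85 = 0.32
e_max - e_min = 1.17 - 0.55 = 0.62
Dr = 0.32 / 0.62 * 100
Dr = 51.61 %


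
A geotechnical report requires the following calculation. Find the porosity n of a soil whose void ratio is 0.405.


Using the relation n = e / (1 + e)
n = 0.405 / (1 + 0.405)
n = 0.405 / 1.405
n = 0.2883


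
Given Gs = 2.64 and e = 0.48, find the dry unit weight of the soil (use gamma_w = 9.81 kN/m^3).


Using gamma_d = Gs * gamma_w / (1 + e)
gamma_d = 2.64 * 9.81 / (1 + 0.48)
gamma_d = 2.64 * 9.81 / 1.48
gamma_d = 17.499 kN/m^3


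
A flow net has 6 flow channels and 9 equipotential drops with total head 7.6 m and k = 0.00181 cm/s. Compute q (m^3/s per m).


Convert k to m/s for unit consistency with H:
k = 0.00181 cm/s = 0.00181 / 100 m/s = 1.81e-05 m/s
Using q = k * H * Nf / Nd
Nf / Nd = 6 / 9 = 0.6667
q = 1.81e-05 * 7.6 * 0.6667
q = 9.171e-05 m^3/s per m


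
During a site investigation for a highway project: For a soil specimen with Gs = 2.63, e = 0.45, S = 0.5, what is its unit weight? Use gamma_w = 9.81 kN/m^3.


Using gamma = gamma_w * (Gs + S*e) / (1 + e)
Numerator: Gs + S*e = 2.63 + 0.5*0.45 = 2.855
Denominator: 1 + e = 1 + 0.45 = 1.45
gamma = 9.81 * 2.855 / 1.45
gamma = 19.316 kN/m^3


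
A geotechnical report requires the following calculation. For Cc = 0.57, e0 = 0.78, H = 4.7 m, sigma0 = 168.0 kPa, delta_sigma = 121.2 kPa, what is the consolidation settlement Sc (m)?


Result: 0.355 m

Derivation:
Using Sc = Cc * H / (1 + e0) * log10((sigma0 + delta_sigma) / sigma0)
Stress ratio = (168.0 + 121.2) / 168.0 = 1.72143
log10(1.72143) = 0.235889
Cc * H / (1 + e0) = 0.57 * 4.7 / (1 + 0.78) = 1.50506
Sc = 1.50506 * 0.235889
Sc = 0.355 m


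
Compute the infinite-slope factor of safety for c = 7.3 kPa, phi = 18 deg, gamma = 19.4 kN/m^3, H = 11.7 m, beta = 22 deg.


Using Fs = c / (gamma*H*sin(beta)*cos(beta)) + tan(phi)/tan(beta)
Cohesion contribution = 7.3 / (19.4*11.7*sin(22)*cos(22))
Cohesion contribution = 0.0925964
Friction contribution = tan(18)/tan(22) = 0.804204
Fs = 0.0925964 + 0.804204
Fs = 0.897


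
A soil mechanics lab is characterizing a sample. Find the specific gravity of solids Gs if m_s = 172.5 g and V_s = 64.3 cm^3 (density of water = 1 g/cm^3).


Using Gs = m_s / (V_s * rho_w)
Since rho_w = 1 g/cm^3:
Gs = 172.5 / 64.3
Gs = 2.683


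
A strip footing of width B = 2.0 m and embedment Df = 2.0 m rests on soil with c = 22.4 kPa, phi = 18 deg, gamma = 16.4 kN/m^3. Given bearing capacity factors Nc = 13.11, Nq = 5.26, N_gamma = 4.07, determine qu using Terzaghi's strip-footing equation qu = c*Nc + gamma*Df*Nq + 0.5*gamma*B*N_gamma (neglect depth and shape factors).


Compute qu = c*Nc + gamma*Df*Nq + 0.5*gamma*B*N_gamma
Term 1: 22.4 * 13.11 = 293.664
Term 2: 16.4 * 2.0 * 5.26 = 172.528
Term 3: 0.5 * 16.4 * 2.0 * 4.07 = 66.748
qu = 293.664 + 172.528 + 66.748
qu = 532.94 kPa


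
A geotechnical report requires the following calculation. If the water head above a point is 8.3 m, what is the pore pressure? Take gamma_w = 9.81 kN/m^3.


Using u = gamma_w * h_w
u = 9.81 * 8.3
u = 81.42 kPa


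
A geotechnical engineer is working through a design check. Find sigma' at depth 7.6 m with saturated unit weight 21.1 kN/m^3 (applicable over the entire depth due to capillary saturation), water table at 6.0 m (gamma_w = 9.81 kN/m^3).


Total stress = gamma_sat * depth
sigma = 21.1 * 7.6 = 160.36 kPa
Pore water pressure u = gamma_w * (depth - d_wt)
u = 9.81 * (7.6 - 6.0) = 15.696 kPa
Effective stress = sigma - u
sigma' = 160.36 - 15.696 = 144.66 kPa


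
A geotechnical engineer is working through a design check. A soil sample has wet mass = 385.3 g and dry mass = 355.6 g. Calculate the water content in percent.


Result: 8.35 %

Derivation:
Using w = (m_wet - m_dry) / m_dry * 100
m_wet - m_dry = 385.3 - 355.6 = 29.7 g
w = 29.7 / 355.6 * 100
w = 8.35 %


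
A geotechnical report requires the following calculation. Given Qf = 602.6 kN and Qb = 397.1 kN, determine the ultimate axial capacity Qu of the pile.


Using Qu = Qf + Qb
Qu = 602.6 + 397.1
Qu = 999.7 kN


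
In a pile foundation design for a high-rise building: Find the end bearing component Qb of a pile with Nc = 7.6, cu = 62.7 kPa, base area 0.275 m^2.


Using Qb = Nc * cu * Ab
Qb = 7.6 * 62.7 * 0.275
Qb = 131.04 kN


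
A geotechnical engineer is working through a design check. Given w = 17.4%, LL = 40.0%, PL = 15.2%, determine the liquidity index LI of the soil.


Result: 0.089

Derivation:
First compute the plasticity index:
PI = LL - PL = 40.0 - 15.2 = 24.8
Then compute the liquidity index:
LI = (w - PL) / PI
LI = (17.4 - 15.2) / 24.8
LI = 0.089


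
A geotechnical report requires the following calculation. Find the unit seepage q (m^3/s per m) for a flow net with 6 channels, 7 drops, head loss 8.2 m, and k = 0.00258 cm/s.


Convert k to m/s for unit consistency with H:
k = 0.00258 cm/s = 0.00258 / 100 m/s = 2.58e-05 m/s
Using q = k * H * Nf / Nd
Nf / Nd = 6 / 7 = 0.8571
q = 2.58e-05 * 8.2 * 0.8571
q = 0.0001813 m^3/s per m


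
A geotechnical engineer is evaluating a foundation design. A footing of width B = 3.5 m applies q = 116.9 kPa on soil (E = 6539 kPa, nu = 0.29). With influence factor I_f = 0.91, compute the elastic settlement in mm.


Using Se = q * B * (1 - nu^2) * I_f / E
1 - nu^2 = 1 - 0.29^2 = 0.9159
Se = 116.9 * 3.5 * 0.9159 * 0.91 / 6539
Se = 0.052151 m
Convert to mm: Se = 0.052151 * 1000 = 52.151 mm


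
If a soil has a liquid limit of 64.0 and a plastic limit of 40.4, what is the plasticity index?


Using PI = LL - PL
PI = 64.0 - 40.4
PI = 23.6


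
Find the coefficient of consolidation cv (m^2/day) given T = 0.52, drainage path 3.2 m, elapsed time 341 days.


Result: 0.01562 m^2/day

Derivation:
Using cv = T * H_dr^2 / t
H_dr^2 = 3.2^2 = 10.24
cv = 0.52 * 10.24 / 341
cv = 0.01562 m^2/day


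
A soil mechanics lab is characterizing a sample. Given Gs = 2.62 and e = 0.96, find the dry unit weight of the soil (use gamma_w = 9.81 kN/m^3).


Result: 13.113 kN/m^3

Derivation:
Using gamma_d = Gs * gamma_w / (1 + e)
gamma_d = 2.62 * 9.81 / (1 + 0.96)
gamma_d = 2.62 * 9.81 / 1.96
gamma_d = 13.113 kN/m^3


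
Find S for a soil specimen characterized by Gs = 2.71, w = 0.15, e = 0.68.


Using S = Gs * w / e
S = 2.71 * 0.15 / 0.68
S = 0.5978


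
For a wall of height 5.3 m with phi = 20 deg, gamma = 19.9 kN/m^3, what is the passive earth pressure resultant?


Compute passive earth pressure coefficient:
Kp = tan^2(45 + phi/2) = tan^2(55.0) = 2.039607
Compute passive force:
Pp = 0.5 * Kp * gamma * H^2
Pp = 0.5 * 2.039607 * 19.9 * 5.3^2
Pp = 570.06 kN/m


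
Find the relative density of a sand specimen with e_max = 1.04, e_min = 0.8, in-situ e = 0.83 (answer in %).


Using Dr = (e_max - e) / (e_max - e_min) * 100
e_max - e = 1.04 - 0.83 = 0.21
e_max - e_min = 1.04 - 0.8 = 0.24
Dr = 0.21 / 0.24 * 100
Dr = 87.5 %


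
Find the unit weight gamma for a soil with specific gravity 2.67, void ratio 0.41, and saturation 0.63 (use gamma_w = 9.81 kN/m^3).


Using gamma = gamma_w * (Gs + S*e) / (1 + e)
Numerator: Gs + S*e = 2.67 + 0.63*0.41 = 2.9283
Denominator: 1 + e = 1 + 0.41 = 1.41
gamma = 9.81 * 2.9283 / 1.41
gamma = 20.373 kN/m^3


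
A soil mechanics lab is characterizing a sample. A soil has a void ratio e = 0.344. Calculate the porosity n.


Result: 0.256

Derivation:
Using the relation n = e / (1 + e)
n = 0.344 / (1 + 0.344)
n = 0.344 / 1.344
n = 0.256


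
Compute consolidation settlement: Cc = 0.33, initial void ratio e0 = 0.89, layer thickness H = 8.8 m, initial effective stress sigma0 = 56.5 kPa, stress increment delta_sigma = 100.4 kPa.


Result: 0.6816 m

Derivation:
Using Sc = Cc * H / (1 + e0) * log10((sigma0 + delta_sigma) / sigma0)
Stress ratio = (56.5 + 100.4) / 56.5 = 2.77699
log10(2.77699) = 0.443574
Cc * H / (1 + e0) = 0.33 * 8.8 / (1 + 0.89) = 1.53651
Sc = 1.53651 * 0.443574
Sc = 0.6816 m


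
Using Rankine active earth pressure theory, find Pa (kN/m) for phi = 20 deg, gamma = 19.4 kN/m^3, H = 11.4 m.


Compute active earth pressure coefficient:
Ka = tan^2(45 - phi/2) = tan^2(35.0) = 0.490291
Compute active force:
Pa = 0.5 * Ka * gamma * H^2
Pa = 0.5 * 0.490291 * 19.4 * 11.4^2
Pa = 618.07 kN/m


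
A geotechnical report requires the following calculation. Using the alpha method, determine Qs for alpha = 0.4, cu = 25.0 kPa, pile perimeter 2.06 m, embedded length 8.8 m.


Using Qs = alpha * cu * perimeter * L
Qs = 0.4 * 25.0 * 2.06 * 8.8
Qs = 181.28 kN


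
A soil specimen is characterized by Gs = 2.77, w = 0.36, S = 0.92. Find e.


Using the relation e = Gs * w / S
e = 2.77 * 0.36 / 0.92
e = 1.0839


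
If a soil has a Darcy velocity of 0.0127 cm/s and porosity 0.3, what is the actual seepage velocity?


Using v_s = v_d / n
v_s = 0.0127 / 0.3
v_s = 0.04233 cm/s


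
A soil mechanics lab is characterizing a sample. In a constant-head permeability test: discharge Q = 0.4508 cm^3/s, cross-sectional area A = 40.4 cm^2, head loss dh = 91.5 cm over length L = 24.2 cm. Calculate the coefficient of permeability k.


Compute hydraulic gradient:
i = dh / L = 91.5 / 24.2 = 3.78099
Then apply Darcy's law:
k = Q / (A * i)
k = 0.4508 / (40.4 * 3.78099)
k = 0.4508 / 152.752
k = 0.002951 cm/s


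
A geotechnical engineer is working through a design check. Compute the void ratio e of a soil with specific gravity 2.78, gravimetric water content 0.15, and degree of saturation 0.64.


Using the relation e = Gs * w / S
e = 2.78 * 0.15 / 0.64
e = 0.6516


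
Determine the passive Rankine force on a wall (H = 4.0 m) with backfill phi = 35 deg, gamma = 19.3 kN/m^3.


Result: 569.76 kN/m

Derivation:
Compute passive earth pressure coefficient:
Kp = tan^2(45 + phi/2) = tan^2(62.5) = 3.690172
Compute passive force:
Pp = 0.5 * Kp * gamma * H^2
Pp = 0.5 * 3.690172 * 19.3 * 4.0^2
Pp = 569.76 kN/m


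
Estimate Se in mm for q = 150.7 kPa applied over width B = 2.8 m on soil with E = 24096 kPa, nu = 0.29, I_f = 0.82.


Result: 13.152 mm

Derivation:
Using Se = q * B * (1 - nu^2) * I_f / E
1 - nu^2 = 1 - 0.29^2 = 0.9159
Se = 150.7 * 2.8 * 0.9159 * 0.82 / 24096
Se = 0.013152 m
Convert to mm: Se = 0.013152 * 1000 = 13.152 mm


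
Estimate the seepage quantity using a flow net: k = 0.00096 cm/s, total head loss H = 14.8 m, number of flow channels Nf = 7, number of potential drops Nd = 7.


Convert k to m/s for unit consistency with H:
k = 0.00096 cm/s = 0.00096 / 100 m/s = 9.6e-06 m/s
Using q = k * H * Nf / Nd
Nf / Nd = 7 / 7 = 1.0
q = 9.6e-06 * 14.8 * 1.0
q = 0.0001421 m^3/s per m


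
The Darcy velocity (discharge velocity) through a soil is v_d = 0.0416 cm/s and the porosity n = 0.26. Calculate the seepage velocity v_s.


Using v_s = v_d / n
v_s = 0.0416 / 0.26
v_s = 0.16 cm/s


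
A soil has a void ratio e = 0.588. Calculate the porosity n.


Result: 0.3703

Derivation:
Using the relation n = e / (1 + e)
n = 0.588 / (1 + 0.588)
n = 0.588 / 1.588
n = 0.3703


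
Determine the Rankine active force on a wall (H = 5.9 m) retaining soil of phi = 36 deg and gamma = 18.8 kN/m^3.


Result: 84.95 kN/m

Derivation:
Compute active earth pressure coefficient:
Ka = tan^2(45 - phi/2) = tan^2(27.0) = 0.259616
Compute active force:
Pa = 0.5 * Ka * gamma * H^2
Pa = 0.5 * 0.259616 * 18.8 * 5.9^2
Pa = 84.95 kN/m


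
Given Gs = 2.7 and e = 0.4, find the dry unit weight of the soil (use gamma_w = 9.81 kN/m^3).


Result: 18.919 kN/m^3

Derivation:
Using gamma_d = Gs * gamma_w / (1 + e)
gamma_d = 2.7 * 9.81 / (1 + 0.4)
gamma_d = 2.7 * 9.81 / 1.4
gamma_d = 18.919 kN/m^3


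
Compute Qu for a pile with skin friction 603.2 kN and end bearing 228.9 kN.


Using Qu = Qf + Qb
Qu = 603.2 + 228.9
Qu = 832.1 kN


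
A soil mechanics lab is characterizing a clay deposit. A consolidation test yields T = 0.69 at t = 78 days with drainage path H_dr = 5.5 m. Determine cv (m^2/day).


Result: 0.2676 m^2/day

Derivation:
Using cv = T * H_dr^2 / t
H_dr^2 = 5.5^2 = 30.25
cv = 0.69 * 30.25 / 78
cv = 0.2676 m^2/day


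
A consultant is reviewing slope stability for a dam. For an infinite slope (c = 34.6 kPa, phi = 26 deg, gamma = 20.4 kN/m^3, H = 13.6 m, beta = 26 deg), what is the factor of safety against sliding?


Result: 1.317

Derivation:
Using Fs = c / (gamma*H*sin(beta)*cos(beta)) + tan(phi)/tan(beta)
Cohesion contribution = 34.6 / (20.4*13.6*sin(26)*cos(26))
Cohesion contribution = 0.316523
Friction contribution = tan(26)/tan(26) = 1
Fs = 0.316523 + 1
Fs = 1.317


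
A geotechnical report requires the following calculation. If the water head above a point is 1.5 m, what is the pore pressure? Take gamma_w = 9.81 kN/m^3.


Using u = gamma_w * h_w
u = 9.81 * 1.5
u = 14.71 kPa


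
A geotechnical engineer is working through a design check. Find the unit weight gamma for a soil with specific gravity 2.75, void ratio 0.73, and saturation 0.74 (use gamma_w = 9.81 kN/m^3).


Using gamma = gamma_w * (Gs + S*e) / (1 + e)
Numerator: Gs + S*e = 2.75 + 0.74*0.73 = 3.2902
Denominator: 1 + e = 1 + 0.73 = 1.73
gamma = 9.81 * 3.2902 / 1.73
gamma = 18.657 kN/m^3


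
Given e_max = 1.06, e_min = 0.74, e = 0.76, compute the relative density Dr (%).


Using Dr = (e_max - e) / (e_max - e_min) * 100
e_max - e = 1.06 - 0.76 = 0.3
e_max - e_min = 1.06 - 0.74 = 0.32
Dr = 0.3 / 0.32 * 100
Dr = 93.75 %


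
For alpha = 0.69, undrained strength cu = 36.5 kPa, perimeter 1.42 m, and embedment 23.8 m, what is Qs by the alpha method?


Using Qs = alpha * cu * perimeter * L
Qs = 0.69 * 36.5 * 1.42 * 23.8
Qs = 851.15 kN


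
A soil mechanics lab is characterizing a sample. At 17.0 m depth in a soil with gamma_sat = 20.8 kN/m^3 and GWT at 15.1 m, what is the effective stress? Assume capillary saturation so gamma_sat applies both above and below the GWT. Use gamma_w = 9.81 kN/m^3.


Total stress = gamma_sat * depth
sigma = 20.8 * 17.0 = 353.6 kPa
Pore water pressure u = gamma_w * (depth - d_wt)
u = 9.81 * (17.0 - 15.1) = 18.639 kPa
Effective stress = sigma - u
sigma' = 353.6 - 18.639 = 334.96 kPa


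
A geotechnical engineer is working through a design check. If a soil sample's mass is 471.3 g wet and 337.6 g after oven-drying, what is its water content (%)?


Using w = (m_wet - m_dry) / m_dry * 100
m_wet - m_dry = 471.3 - 337.6 = 133.7 g
w = 133.7 / 337.6 * 100
w = 39.6 %


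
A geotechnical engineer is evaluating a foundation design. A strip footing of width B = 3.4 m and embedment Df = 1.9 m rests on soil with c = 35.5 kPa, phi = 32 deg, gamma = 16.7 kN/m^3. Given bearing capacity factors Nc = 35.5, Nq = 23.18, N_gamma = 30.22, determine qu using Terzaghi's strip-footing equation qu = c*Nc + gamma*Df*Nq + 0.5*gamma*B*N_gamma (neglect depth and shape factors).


Result: 2853.7 kPa

Derivation:
Compute qu = c*Nc + gamma*Df*Nq + 0.5*gamma*B*N_gamma
Term 1: 35.5 * 35.5 = 1260.25
Term 2: 16.7 * 1.9 * 23.18 = 735.5014
Term 3: 0.5 * 16.7 * 3.4 * 30.22 = 857.9458
qu = 1260.25 + 735.5014 + 857.9458
qu = 2853.7 kPa


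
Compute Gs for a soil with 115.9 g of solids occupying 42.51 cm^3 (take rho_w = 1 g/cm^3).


Using Gs = m_s / (V_s * rho_w)
Since rho_w = 1 g/cm^3:
Gs = 115.9 / 42.51
Gs = 2.726


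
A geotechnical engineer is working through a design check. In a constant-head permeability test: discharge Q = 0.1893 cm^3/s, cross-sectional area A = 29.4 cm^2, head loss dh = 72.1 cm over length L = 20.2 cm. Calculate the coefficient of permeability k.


Compute hydraulic gradient:
i = dh / L = 72.1 / 20.2 = 3.56931
Then apply Darcy's law:
k = Q / (A * i)
k = 0.1893 / (29.4 * 3.56931)
k = 0.1893 / 104.938
k = 0.001804 cm/s


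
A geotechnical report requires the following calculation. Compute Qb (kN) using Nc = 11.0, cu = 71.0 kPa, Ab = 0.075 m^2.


Using Qb = Nc * cu * Ab
Qb = 11.0 * 71.0 * 0.075
Qb = 58.57 kN


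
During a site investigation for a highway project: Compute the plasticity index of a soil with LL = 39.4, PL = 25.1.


Using PI = LL - PL
PI = 39.4 - 25.1
PI = 14.3


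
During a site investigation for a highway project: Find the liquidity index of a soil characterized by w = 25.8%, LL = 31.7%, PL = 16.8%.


First compute the plasticity index:
PI = LL - PL = 31.7 - 16.8 = 14.9
Then compute the liquidity index:
LI = (w - PL) / PI
LI = (25.8 - 16.8) / 14.9
LI = 0.604


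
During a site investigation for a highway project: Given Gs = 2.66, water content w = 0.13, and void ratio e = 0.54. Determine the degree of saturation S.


Result: 0.6404

Derivation:
Using S = Gs * w / e
S = 2.66 * 0.13 / 0.54
S = 0.6404


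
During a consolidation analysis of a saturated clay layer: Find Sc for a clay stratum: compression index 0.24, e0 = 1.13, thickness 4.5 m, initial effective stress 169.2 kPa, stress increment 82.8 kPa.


Using Sc = Cc * H / (1 + e0) * log10((sigma0 + delta_sigma) / sigma0)
Stress ratio = (169.2 + 82.8) / 169.2 = 1.48936
log10(1.48936) = 0.173
Cc * H / (1 + e0) = 0.24 * 4.5 / (1 + 1.13) = 0.507042
Sc = 0.507042 * 0.173
Sc = 0.0877 m


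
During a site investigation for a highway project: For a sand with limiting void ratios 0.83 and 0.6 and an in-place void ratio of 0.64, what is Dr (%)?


Using Dr = (e_max - e) / (e_max - e_min) * 100
e_max - e = 0.83 - 0.64 = 0.19
e_max - e_min = 0.83 - 0.6 = 0.23
Dr = 0.19 / 0.23 * 100
Dr = 82.61 %


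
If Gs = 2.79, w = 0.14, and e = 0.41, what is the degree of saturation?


Using S = Gs * w / e
S = 2.79 * 0.14 / 0.41
S = 0.9527


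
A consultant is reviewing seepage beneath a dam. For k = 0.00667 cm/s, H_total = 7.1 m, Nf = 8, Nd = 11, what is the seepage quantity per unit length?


Convert k to m/s for unit consistency with H:
k = 0.00667 cm/s = 0.00667 / 100 m/s = 6.67e-05 m/s
Using q = k * H * Nf / Nd
Nf / Nd = 8 / 11 = 0.7273
q = 6.67e-05 * 7.1 * 0.7273
q = 0.0003444 m^3/s per m


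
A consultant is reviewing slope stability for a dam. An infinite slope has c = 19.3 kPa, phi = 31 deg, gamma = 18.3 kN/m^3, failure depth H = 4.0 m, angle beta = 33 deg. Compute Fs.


Using Fs = c / (gamma*H*sin(beta)*cos(beta)) + tan(phi)/tan(beta)
Cohesion contribution = 19.3 / (18.3*4.0*sin(33)*cos(33))
Cohesion contribution = 0.577226
Friction contribution = tan(31)/tan(33) = 0.925244
Fs = 0.577226 + 0.925244
Fs = 1.502


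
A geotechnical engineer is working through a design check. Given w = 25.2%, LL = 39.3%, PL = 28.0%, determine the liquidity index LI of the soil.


First compute the plasticity index:
PI = LL - PL = 39.3 - 28.0 = 11.3
Then compute the liquidity index:
LI = (w - PL) / PI
LI = (25.2 - 28.0) / 11.3
LI = -0.248


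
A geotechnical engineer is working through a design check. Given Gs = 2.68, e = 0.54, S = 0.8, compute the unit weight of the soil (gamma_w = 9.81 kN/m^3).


Using gamma = gamma_w * (Gs + S*e) / (1 + e)
Numerator: Gs + S*e = 2.68 + 0.8*0.54 = 3.112
Denominator: 1 + e = 1 + 0.54 = 1.54
gamma = 9.81 * 3.112 / 1.54
gamma = 19.824 kN/m^3


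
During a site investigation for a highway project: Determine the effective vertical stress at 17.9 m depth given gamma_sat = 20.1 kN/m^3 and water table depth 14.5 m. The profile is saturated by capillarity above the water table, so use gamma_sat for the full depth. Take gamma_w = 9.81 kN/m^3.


Result: 326.44 kPa

Derivation:
Total stress = gamma_sat * depth
sigma = 20.1 * 17.9 = 359.79 kPa
Pore water pressure u = gamma_w * (depth - d_wt)
u = 9.81 * (17.9 - 14.5) = 33.354 kPa
Effective stress = sigma - u
sigma' = 359.79 - 33.354 = 326.44 kPa


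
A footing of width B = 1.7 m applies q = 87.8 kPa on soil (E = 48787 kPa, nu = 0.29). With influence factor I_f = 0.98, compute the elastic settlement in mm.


Result: 2.746 mm

Derivation:
Using Se = q * B * (1 - nu^2) * I_f / E
1 - nu^2 = 1 - 0.29^2 = 0.9159
Se = 87.8 * 1.7 * 0.9159 * 0.98 / 48787
Se = 0.002746 m
Convert to mm: Se = 0.002746 * 1000 = 2.746 mm


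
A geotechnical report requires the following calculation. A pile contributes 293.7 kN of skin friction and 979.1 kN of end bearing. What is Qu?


Using Qu = Qf + Qb
Qu = 293.7 + 979.1
Qu = 1272.8 kN


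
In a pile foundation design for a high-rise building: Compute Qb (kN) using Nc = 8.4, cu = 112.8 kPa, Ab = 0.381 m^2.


Result: 361.01 kN

Derivation:
Using Qb = Nc * cu * Ab
Qb = 8.4 * 112.8 * 0.381
Qb = 361.01 kN


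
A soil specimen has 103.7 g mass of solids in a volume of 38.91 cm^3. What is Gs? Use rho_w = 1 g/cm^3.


Using Gs = m_s / (V_s * rho_w)
Since rho_w = 1 g/cm^3:
Gs = 103.7 / 38.91
Gs = 2.665


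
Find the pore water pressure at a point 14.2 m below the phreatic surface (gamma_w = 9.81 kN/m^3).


Result: 139.3 kPa

Derivation:
Using u = gamma_w * h_w
u = 9.81 * 14.2
u = 139.3 kPa


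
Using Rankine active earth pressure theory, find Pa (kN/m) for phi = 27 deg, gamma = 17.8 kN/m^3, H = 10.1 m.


Result: 340.93 kN/m

Derivation:
Compute active earth pressure coefficient:
Ka = tan^2(45 - phi/2) = tan^2(31.5) = 0.375525
Compute active force:
Pa = 0.5 * Ka * gamma * H^2
Pa = 0.5 * 0.375525 * 17.8 * 10.1^2
Pa = 340.93 kN/m


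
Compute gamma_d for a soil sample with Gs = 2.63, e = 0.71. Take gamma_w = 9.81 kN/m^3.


Result: 15.088 kN/m^3

Derivation:
Using gamma_d = Gs * gamma_w / (1 + e)
gamma_d = 2.63 * 9.81 / (1 + 0.71)
gamma_d = 2.63 * 9.81 / 1.71
gamma_d = 15.088 kN/m^3


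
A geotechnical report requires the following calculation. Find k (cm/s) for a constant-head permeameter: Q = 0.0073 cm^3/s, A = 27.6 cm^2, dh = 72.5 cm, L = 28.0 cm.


Compute hydraulic gradient:
i = dh / L = 72.5 / 28.0 = 2.58929
Then apply Darcy's law:
k = Q / (A * i)
k = 0.0073 / (27.6 * 2.58929)
k = 0.0073 / 71.4643
k = 0.000102 cm/s


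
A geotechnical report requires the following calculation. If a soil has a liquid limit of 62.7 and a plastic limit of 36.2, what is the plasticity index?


Using PI = LL - PL
PI = 62.7 - 36.2
PI = 26.5


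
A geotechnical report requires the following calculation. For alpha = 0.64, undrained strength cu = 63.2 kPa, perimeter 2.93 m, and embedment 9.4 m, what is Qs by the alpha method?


Using Qs = alpha * cu * perimeter * L
Qs = 0.64 * 63.2 * 2.93 * 9.4
Qs = 1114.02 kN


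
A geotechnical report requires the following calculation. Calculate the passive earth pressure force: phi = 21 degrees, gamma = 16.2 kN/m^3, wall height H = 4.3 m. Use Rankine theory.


Compute passive earth pressure coefficient:
Kp = tan^2(45 + phi/2) = tan^2(55.5) = 2.117051
Compute passive force:
Pp = 0.5 * Kp * gamma * H^2
Pp = 0.5 * 2.117051 * 16.2 * 4.3^2
Pp = 317.07 kN/m


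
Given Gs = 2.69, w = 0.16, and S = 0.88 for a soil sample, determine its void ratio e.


Using the relation e = Gs * w / S
e = 2.69 * 0.16 / 0.88
e = 0.4891


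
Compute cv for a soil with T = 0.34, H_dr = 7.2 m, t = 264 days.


Using cv = T * H_dr^2 / t
H_dr^2 = 7.2^2 = 51.84
cv = 0.34 * 51.84 / 264
cv = 0.06676 m^2/day


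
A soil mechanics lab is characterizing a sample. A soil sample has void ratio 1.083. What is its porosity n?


Using the relation n = e / (1 + e)
n = 1.083 / (1 + 1.083)
n = 1.083 / 2.083
n = 0.5199


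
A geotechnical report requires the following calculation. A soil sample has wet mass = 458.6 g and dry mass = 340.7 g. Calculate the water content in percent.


Using w = (m_wet - m_dry) / m_dry * 100
m_wet - m_dry = 458.6 - 340.7 = 117.9 g
w = 117.9 / 340.7 * 100
w = 34.61 %


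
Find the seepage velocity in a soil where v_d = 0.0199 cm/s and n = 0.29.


Result: 0.06862 cm/s

Derivation:
Using v_s = v_d / n
v_s = 0.0199 / 0.29
v_s = 0.06862 cm/s


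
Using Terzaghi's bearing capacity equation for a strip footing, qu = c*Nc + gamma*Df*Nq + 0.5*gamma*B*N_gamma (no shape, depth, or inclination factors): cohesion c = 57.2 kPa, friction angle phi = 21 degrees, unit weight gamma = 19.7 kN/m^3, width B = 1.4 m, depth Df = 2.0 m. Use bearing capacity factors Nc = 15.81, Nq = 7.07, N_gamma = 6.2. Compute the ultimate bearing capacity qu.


Compute qu = c*Nc + gamma*Df*Nq + 0.5*gamma*B*N_gamma
Term 1: 57.2 * 15.81 = 904.332
Term 2: 19.7 * 2.0 * 7.07 = 278.558
Term 3: 0.5 * 19.7 * 1.4 * 6.2 = 85.498
qu = 904.332 + 278.558 + 85.498
qu = 1268.39 kPa


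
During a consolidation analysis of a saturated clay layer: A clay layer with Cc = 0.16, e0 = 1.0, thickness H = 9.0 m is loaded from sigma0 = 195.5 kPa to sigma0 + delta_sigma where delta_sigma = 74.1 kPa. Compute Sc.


Using Sc = Cc * H / (1 + e0) * log10((sigma0 + delta_sigma) / sigma0)
Stress ratio = (195.5 + 74.1) / 195.5 = 1.37903
log10(1.37903) = 0.139573
Cc * H / (1 + e0) = 0.16 * 9.0 / (1 + 1.0) = 0.72
Sc = 0.72 * 0.139573
Sc = 0.1005 m


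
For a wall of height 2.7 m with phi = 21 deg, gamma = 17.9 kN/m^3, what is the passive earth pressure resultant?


Compute passive earth pressure coefficient:
Kp = tan^2(45 + phi/2) = tan^2(55.5) = 2.117051
Compute passive force:
Pp = 0.5 * Kp * gamma * H^2
Pp = 0.5 * 2.117051 * 17.9 * 2.7^2
Pp = 138.13 kN/m


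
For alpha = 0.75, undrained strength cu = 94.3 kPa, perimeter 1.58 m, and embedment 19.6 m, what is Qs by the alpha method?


Using Qs = alpha * cu * perimeter * L
Qs = 0.75 * 94.3 * 1.58 * 19.6
Qs = 2190.21 kN


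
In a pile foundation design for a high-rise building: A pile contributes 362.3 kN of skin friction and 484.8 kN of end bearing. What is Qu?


Using Qu = Qf + Qb
Qu = 362.3 + 484.8
Qu = 847.1 kN


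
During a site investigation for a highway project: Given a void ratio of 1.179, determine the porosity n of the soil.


Using the relation n = e / (1 + e)
n = 1.179 / (1 + 1.179)
n = 1.179 / 2.179
n = 0.5411


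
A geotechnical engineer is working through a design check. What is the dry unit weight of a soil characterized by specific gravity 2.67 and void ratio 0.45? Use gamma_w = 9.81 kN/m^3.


Result: 18.064 kN/m^3

Derivation:
Using gamma_d = Gs * gamma_w / (1 + e)
gamma_d = 2.67 * 9.81 / (1 + 0.45)
gamma_d = 2.67 * 9.81 / 1.45
gamma_d = 18.064 kN/m^3


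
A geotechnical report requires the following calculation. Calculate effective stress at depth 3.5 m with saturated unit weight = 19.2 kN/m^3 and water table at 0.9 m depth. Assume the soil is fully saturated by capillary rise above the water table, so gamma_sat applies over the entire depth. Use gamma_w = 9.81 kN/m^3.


Total stress = gamma_sat * depth
sigma = 19.2 * 3.5 = 67.2 kPa
Pore water pressure u = gamma_w * (depth - d_wt)
u = 9.81 * (3.5 - 0.9) = 25.506 kPa
Effective stress = sigma - u
sigma' = 67.2 - 25.506 = 41.69 kPa


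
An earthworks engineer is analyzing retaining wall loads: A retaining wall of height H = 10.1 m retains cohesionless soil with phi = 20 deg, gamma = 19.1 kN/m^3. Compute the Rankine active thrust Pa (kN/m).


Compute active earth pressure coefficient:
Ka = tan^2(45 - phi/2) = tan^2(35.0) = 0.490291
Compute active force:
Pa = 0.5 * Ka * gamma * H^2
Pa = 0.5 * 0.490291 * 19.1 * 10.1^2
Pa = 477.64 kN/m


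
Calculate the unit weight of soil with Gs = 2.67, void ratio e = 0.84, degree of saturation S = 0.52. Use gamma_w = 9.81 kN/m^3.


Result: 16.564 kN/m^3

Derivation:
Using gamma = gamma_w * (Gs + S*e) / (1 + e)
Numerator: Gs + S*e = 2.67 + 0.52*0.84 = 3.1068
Denominator: 1 + e = 1 + 0.84 = 1.84
gamma = 9.81 * 3.1068 / 1.84
gamma = 16.564 kN/m^3


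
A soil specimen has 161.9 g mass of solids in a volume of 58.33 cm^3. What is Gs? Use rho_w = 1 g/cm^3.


Result: 2.776

Derivation:
Using Gs = m_s / (V_s * rho_w)
Since rho_w = 1 g/cm^3:
Gs = 161.9 / 58.33
Gs = 2.776


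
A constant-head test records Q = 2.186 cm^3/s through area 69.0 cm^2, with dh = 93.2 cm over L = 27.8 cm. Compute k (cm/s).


Compute hydraulic gradient:
i = dh / L = 93.2 / 27.8 = 3.35252
Then apply Darcy's law:
k = Q / (A * i)
k = 2.186 / (69.0 * 3.35252)
k = 2.186 / 231.324
k = 0.00945 cm/s


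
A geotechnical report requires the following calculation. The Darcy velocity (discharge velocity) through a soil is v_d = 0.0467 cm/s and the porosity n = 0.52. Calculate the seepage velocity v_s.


Using v_s = v_d / n
v_s = 0.0467 / 0.52
v_s = 0.08981 cm/s


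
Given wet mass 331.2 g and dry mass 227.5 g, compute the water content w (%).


Using w = (m_wet - m_dry) / m_dry * 100
m_wet - m_dry = 331.2 - 227.5 = 103.7 g
w = 103.7 / 227.5 * 100
w = 45.58 %


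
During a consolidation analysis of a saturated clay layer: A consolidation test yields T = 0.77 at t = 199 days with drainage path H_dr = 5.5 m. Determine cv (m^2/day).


Using cv = T * H_dr^2 / t
H_dr^2 = 5.5^2 = 30.25
cv = 0.77 * 30.25 / 199
cv = 0.11705 m^2/day


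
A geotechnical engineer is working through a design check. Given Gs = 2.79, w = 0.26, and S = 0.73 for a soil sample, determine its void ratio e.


Using the relation e = Gs * w / S
e = 2.79 * 0.26 / 0.73
e = 0.9937


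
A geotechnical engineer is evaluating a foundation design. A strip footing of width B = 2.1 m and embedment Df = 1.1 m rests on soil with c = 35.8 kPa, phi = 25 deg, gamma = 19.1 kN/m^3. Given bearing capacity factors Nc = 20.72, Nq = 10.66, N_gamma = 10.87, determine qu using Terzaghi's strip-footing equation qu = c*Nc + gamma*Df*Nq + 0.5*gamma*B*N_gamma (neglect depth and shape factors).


Result: 1183.74 kPa

Derivation:
Compute qu = c*Nc + gamma*Df*Nq + 0.5*gamma*B*N_gamma
Term 1: 35.8 * 20.72 = 741.776
Term 2: 19.1 * 1.1 * 10.66 = 223.9666
Term 3: 0.5 * 19.1 * 2.1 * 10.87 = 217.99785
qu = 741.776 + 223.9666 + 217.99785
qu = 1183.74 kPa


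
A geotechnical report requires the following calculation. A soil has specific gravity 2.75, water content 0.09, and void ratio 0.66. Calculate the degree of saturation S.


Using S = Gs * w / e
S = 2.75 * 0.09 / 0.66
S = 0.375


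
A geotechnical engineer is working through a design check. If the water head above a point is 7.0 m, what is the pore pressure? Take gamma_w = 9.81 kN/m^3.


Using u = gamma_w * h_w
u = 9.81 * 7.0
u = 68.67 kPa


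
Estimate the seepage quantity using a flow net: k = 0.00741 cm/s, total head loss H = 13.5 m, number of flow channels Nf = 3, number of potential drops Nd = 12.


Convert k to m/s for unit consistency with H:
k = 0.00741 cm/s = 0.00741 / 100 m/s = 7.41e-05 m/s
Using q = k * H * Nf / Nd
Nf / Nd = 3 / 12 = 0.25
q = 7.41e-05 * 13.5 * 0.25
q = 0.0002501 m^3/s per m


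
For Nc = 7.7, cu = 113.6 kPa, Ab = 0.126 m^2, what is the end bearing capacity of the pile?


Using Qb = Nc * cu * Ab
Qb = 7.7 * 113.6 * 0.126
Qb = 110.21 kN


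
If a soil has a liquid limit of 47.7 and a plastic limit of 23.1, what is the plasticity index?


Result: 24.6

Derivation:
Using PI = LL - PL
PI = 47.7 - 23.1
PI = 24.6


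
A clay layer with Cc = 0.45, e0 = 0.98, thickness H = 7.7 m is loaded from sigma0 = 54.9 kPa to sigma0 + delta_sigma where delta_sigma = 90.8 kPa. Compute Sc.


Using Sc = Cc * H / (1 + e0) * log10((sigma0 + delta_sigma) / sigma0)
Stress ratio = (54.9 + 90.8) / 54.9 = 2.65392
log10(2.65392) = 0.423887
Cc * H / (1 + e0) = 0.45 * 7.7 / (1 + 0.98) = 1.75
Sc = 1.75 * 0.423887
Sc = 0.7418 m


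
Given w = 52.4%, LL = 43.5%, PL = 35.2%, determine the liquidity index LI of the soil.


First compute the plasticity index:
PI = LL - PL = 43.5 - 35.2 = 8.3
Then compute the liquidity index:
LI = (w - PL) / PI
LI = (52.4 - 35.2) / 8.3
LI = 2.072


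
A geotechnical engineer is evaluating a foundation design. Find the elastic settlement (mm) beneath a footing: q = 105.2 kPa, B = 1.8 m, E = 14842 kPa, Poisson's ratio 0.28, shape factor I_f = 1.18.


Using Se = q * B * (1 - nu^2) * I_f / E
1 - nu^2 = 1 - 0.28^2 = 0.9216
Se = 105.2 * 1.8 * 0.9216 * 1.18 / 14842
Se = 0.013875 m
Convert to mm: Se = 0.013875 * 1000 = 13.875 mm


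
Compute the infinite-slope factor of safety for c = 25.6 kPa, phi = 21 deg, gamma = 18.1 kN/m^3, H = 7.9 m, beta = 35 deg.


Result: 0.929

Derivation:
Using Fs = c / (gamma*H*sin(beta)*cos(beta)) + tan(phi)/tan(beta)
Cohesion contribution = 25.6 / (18.1*7.9*sin(35)*cos(35))
Cohesion contribution = 0.381047
Friction contribution = tan(21)/tan(35) = 0.548215
Fs = 0.381047 + 0.548215
Fs = 0.929


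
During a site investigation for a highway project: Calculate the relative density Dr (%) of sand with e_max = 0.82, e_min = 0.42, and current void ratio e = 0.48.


Using Dr = (e_max - e) / (e_max - e_min) * 100
e_max - e = 0.82 - 0.48 = 0.34
e_max - e_min = 0.82 - 0.42 = 0.4
Dr = 0.34 / 0.4 * 100
Dr = 85.0 %
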